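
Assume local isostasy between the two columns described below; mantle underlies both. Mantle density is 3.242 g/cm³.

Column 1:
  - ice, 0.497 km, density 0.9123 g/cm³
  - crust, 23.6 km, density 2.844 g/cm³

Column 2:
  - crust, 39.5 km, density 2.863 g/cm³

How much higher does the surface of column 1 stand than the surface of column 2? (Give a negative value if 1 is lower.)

For any compensation level in the mantle, the mantle terms cancel and isostasy reduces to e = (Σt_1 − Σt_2) − (Σ(ρt)_1 − Σ(ρt)_2) / ρ_m.
Σt_1 = 24.097 km; Σt_2 = 39.5 km; Σ(ρt)_1 = 67.5718131; Σ(ρt)_2 = 113.0885 (in km·g/cm³).
e = (24.097 − 39.5) − (67.5718131 − 113.0885) / 3.242 = −1.36 km.

−1.36 km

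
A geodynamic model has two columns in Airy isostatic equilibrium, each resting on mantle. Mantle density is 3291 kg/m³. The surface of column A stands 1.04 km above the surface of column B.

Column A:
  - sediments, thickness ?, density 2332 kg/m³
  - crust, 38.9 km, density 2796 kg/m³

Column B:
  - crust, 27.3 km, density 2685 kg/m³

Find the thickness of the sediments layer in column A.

0.741 km

Take the compensation level at the base of the deeper column (depth z_c below the surface of column A) and equate Σ ρ_i t_i down to z_c; mantle fills any gap and the z_c terms cancel.
Column A: x×2332 + 38.9×2796 + (z_c − 38.9 − x)×3291
Column B: 1.04×0 + 27.3×2685 + (z_c − 1.04 − 27.3)×3291
The z_c×3291 term appears on both sides and cancels. Collect the known terms of each column as K = Σ(ρt)_known − 3291 × (depth of known layers): K_A = 108764.4 − 3291×38.9 = −19255.5; K_B = 73300.5 − 3291×(1.04 + 27.3) = −19966.44.
Balance: K_A − x×(3291 − 2332) = K_B, so x = (K_A − K_B)/(3291 − 2332) = 710.94/959 = 0.741 km.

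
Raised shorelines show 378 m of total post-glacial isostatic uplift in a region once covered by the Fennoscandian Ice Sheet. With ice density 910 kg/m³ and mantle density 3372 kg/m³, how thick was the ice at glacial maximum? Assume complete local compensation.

1400 m

u = t ρ_ice/ρ_m → t = u ρ_m/ρ_ice = 378 m × 3372/910 = 1400 m.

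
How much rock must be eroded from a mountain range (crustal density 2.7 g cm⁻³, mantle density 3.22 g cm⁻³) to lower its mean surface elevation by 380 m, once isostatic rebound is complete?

Net drop Δ = e − u = e − e ρ_c/ρ_m = e (ρ_m − ρ_c)/ρ_m.
e = Δ ρ_m/(ρ_m − ρ_c) = 380 m × 3.22/0.52 = 2350 m.

2350 m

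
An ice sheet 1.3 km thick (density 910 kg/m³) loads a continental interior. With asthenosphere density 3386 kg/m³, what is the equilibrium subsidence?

Balancing pressure at the compensation depth: the ice load ρ_ice t is balanced by mantle displaced below, ρ_m s.
s = t ρ_ice / ρ_m = 1.3 km × 910/3386 = 0.349 km.

0.349 km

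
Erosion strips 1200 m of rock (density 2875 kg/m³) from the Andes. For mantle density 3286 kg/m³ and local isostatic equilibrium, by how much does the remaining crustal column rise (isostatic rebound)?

Unloading: uplift u = e ρ_c/ρ_m = 1200 m × 2875/3286 = 1050 m.

1050 m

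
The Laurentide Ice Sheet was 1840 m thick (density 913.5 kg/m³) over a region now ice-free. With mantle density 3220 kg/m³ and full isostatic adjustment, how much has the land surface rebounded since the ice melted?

Removing the load lets mantle flow back in; uplift u satisfies ρ_ice t = ρ_m u.
u = t ρ_ice/ρ_m = 1840 m × 913.5/3220 = 522 m.

522 m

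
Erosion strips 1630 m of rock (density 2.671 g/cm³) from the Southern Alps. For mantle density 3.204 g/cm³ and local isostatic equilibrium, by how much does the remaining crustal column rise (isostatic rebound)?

Unloading: uplift u = e ρ_c/ρ_m = 1630 m × 2.671/3.204 = 1360 m.

1360 m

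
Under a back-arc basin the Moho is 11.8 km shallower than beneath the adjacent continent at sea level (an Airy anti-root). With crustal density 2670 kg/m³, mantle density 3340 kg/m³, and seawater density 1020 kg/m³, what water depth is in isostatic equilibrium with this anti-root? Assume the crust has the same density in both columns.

4.79 km

Replacing a thickness d of crust by seawater at the top must be balanced by replacing crust with mantle at the base: d (ρ_c − ρ_w) = a (ρ_m − ρ_c).
d = a (ρ_m − ρ_c)/(ρ_c − ρ_w) = 11.8 km × 670/1650 = 4.79 km.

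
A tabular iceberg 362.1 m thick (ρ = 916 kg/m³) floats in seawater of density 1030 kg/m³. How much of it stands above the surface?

40.1 m

Floating equilibrium: submerged depth d = t ρ_obj/ρ_fluid = 362.1 m × 916/1030 = 322 m.
Freeboard = t − d = 362.1 m − 322 m = 40.1 m.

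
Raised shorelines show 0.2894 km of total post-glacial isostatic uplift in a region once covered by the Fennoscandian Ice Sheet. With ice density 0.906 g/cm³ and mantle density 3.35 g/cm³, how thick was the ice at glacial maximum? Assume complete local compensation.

u = t ρ_ice/ρ_m → t = u ρ_m/ρ_ice = 0.2894 km × 3.35/0.906 = 1.07 km.

1.07 km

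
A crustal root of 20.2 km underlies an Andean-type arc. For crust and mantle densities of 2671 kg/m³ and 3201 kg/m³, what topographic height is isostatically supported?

By Archimedes' principle applied to the lithosphere: ρ_c h = (ρ_m − ρ_c) r.
h = r (ρ_m − ρ_c) / ρ_c = 20.2 km × (3201 − 2671) / 2671 = 4.01 km.

4.01 km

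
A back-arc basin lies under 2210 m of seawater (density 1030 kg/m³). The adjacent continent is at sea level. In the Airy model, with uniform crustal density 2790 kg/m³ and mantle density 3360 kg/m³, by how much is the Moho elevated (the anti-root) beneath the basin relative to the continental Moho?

In Airy isostatic equilibrium: replacing crust with seawater at the top is compensated by replacing crust with mantle at the base: d (ρ_c − ρ_w) = a (ρ_m − ρ_c).
a = d (ρ_c − ρ_w)/(ρ_m − ρ_c) = 2210 m × 1760/570 = 6820 m.

6820 m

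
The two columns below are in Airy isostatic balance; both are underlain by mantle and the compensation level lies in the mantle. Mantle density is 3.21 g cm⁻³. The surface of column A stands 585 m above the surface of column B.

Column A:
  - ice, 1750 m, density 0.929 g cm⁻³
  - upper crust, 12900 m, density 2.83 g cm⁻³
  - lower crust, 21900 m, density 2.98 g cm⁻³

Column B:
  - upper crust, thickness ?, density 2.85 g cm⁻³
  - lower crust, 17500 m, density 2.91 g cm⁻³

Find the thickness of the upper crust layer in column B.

18900 m

Take the compensation level at the base of the deeper column (depth z_c below the surface of column A) and equate Σ ρ_i t_i down to z_c; mantle fills any gap and the z_c terms cancel.
Column A: 1750×0.929 + 12900×2.83 + 21900×2.98 + (z_c − 36550)×3.21
Column B: 585×0 + x×2.85 + 17500×2.91 + (z_c − 585 − 17500 − x)×3.21
The z_c×3.21 term appears on both sides and cancels. Collect the known terms of each column as K = Σ(ρt)_known − 3.21 × (depth of known layers): K_A = 103394.75 − 3.21×36550 = −13930.75; K_B = 50925 − 3.21×(585 + 17500) = −7127.85.
Balance: K_A = K_B − x×(3.21 − 2.85), so x = (K_B − K_A)/(3.21 − 2.85) = 6802.9/0.36 = 18900 m.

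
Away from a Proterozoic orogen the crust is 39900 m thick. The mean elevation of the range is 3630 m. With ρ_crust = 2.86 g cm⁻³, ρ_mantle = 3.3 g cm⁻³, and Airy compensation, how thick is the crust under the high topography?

Root depth r = h ρ_c / (ρ_m − ρ_c) = 3630 m × 2.86 / 0.44 = 23600 m.
Total thickness = T + h + r = 39900 m + 3630 m + 23600 m = 67100 m.

67100 m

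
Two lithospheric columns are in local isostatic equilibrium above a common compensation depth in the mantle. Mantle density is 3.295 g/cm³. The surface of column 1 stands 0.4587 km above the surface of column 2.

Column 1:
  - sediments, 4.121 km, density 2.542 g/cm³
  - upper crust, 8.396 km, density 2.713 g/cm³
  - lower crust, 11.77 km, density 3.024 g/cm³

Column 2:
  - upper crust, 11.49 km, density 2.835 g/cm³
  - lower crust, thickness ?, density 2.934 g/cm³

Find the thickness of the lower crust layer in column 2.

Take the compensation level at the base of the deeper column (depth z_c below the surface of column 1) and equate Σ ρ_i t_i down to z_c; mantle fills any gap and the z_c terms cancel.
Column 1: 4.121×2.542 + 8.396×2.713 + 11.77×3.024 + (z_c − 24.287)×3.295
Column 2: 0.4587×0 + 11.49×2.835 + x×2.934 + (z_c − 0.4587 − 11.49 − x)×3.295
The z_c×3.295 term appears on both sides and cancels. Collect the known terms of each column as K = Σ(ρt)_known − 3.295 × (depth of known layers): K_1 = 68.84641 − 3.295×24.287 = −11.179255; K_2 = 32.57415 − 3.295×(0.4587 + 11.49) = −6.7968165.
Balance: K_1 = K_2 − x×(3.295 − 2.934), so x = (K_2 − K_1)/(3.295 − 2.934) = 4.38244/0.361 = 12.1 km.

12.1 km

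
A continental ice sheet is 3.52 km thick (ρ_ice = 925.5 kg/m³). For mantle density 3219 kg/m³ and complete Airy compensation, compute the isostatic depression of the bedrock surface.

1.01 km

Equating mass per unit area of the two columns: the ice load ρ_ice t is balanced by mantle displaced below, ρ_m s.
s = t ρ_ice / ρ_m = 3.52 km × 925.5/3219 = 1.01 km.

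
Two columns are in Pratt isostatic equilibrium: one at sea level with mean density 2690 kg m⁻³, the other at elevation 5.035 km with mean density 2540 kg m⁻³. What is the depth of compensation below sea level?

ρ_ref D = ρ (D + h) → D (ρ_ref − ρ) = ρ h.
D = ρ h/(ρ_ref − ρ) = 2540 × 5.035 km/(2690 − 2540) = 85.3 km.

85.3 km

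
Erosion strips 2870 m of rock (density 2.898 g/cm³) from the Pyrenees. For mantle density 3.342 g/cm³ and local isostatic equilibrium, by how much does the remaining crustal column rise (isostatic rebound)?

2490 m

Unloading: uplift u = e ρ_c/ρ_m = 2870 m × 2.898/3.342 = 2490 m.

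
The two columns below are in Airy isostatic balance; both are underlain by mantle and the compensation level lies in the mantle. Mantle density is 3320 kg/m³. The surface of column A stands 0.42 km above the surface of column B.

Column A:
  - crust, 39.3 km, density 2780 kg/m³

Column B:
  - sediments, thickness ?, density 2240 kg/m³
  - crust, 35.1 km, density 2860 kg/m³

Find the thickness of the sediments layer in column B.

3.41 km

Take the compensation level at the base of the deeper column (depth z_c below the surface of column A) and equate Σ ρ_i t_i down to z_c; mantle fills any gap and the z_c terms cancel.
Column A: 39.3×2780 + (z_c − 39.3)×3320
Column B: 0.42×0 + x×2240 + 35.1×2860 + (z_c − 0.42 − 35.1 − x)×3320
The z_c×3320 term appears on both sides and cancels. Collect the known terms of each column as K = Σ(ρt)_known − 3320 × (depth of known layers): K_A = 109254 − 3320×39.3 = −21222; K_B = 100386 − 3320×(0.42 + 35.1) = −17540.4.
Balance: K_A = K_B − x×(3320 − 2240), so x = (K_B − K_A)/(3320 − 2240) = 3681.6/1080 = 3.41 km.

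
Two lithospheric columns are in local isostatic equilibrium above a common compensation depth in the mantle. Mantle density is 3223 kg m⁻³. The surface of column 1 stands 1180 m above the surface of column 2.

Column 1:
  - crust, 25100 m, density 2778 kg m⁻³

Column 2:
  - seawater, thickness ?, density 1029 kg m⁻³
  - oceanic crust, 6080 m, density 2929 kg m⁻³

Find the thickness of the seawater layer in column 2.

Take the compensation level at the base of the deeper column (depth z_c below the surface of column 1) and equate Σ ρ_i t_i down to z_c; mantle fills any gap and the z_c terms cancel.
Column 1: 25100×2778 + (z_c − 25100)×3223
Column 2: 1180×0 + x×1029 + 6080×2929 + (z_c − 1180 − 6080 − x)×3223
The z_c×3223 term appears on both sides and cancels. Collect the known terms of each column as K = Σ(ρt)_known − 3223 × (depth of known layers): K_1 = 69727800 − 3223×25100 = −11169500; K_2 = 17808320 − 3223×(1180 + 6080) = −5590660.
Balance: K_1 = K_2 − x×(3223 − 1029), so x = (K_2 − K_1)/(3223 − 1029) = 5578840/2194 = 2540 m.

2540 m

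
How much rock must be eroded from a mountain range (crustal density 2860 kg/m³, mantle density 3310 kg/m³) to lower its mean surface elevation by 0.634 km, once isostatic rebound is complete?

4.66 km

Net drop Δ = e − u = e − e ρ_c/ρ_m = e (ρ_m − ρ_c)/ρ_m.
e = Δ ρ_m/(ρ_m − ρ_c) = 0.634 km × 3310/450 = 4.66 km.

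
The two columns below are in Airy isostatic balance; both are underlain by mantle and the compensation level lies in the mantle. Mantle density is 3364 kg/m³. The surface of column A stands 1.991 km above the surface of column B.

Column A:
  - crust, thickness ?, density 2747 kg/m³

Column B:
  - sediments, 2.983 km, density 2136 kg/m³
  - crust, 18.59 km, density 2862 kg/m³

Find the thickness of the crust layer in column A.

Take the compensation level at the base of the deeper column (depth z_c below the surface of column A) and equate Σ ρ_i t_i down to z_c; mantle fills any gap and the z_c terms cancel.
Column A: x×2747 + (z_c − 0 − x)×3364
Column B: 1.991×0 + 2.983×2136 + 18.59×2862 + (z_c − 1.991 − 21.573)×3364
The z_c×3364 term appears on both sides and cancels. Collect the known terms of each column as K = Σ(ρt)_known − 3364 × (depth of known layers): K_A = 0 − 3364×0 = 0; K_B = 59576.268 − 3364×(1.991 + 21.573) = −19693.028.
Balance: K_A − x×(3364 − 2747) = K_B, so x = (K_A − K_B)/(3364 − 2747) = 19693/617 = 31.9 km.

31.9 km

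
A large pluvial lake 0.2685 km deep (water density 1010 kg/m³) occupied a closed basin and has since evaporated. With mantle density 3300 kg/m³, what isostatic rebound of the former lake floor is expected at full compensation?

u = d ρ_w/ρ_m = 0.2685 km × 1010/3300 = 0.0822 km.

0.0822 km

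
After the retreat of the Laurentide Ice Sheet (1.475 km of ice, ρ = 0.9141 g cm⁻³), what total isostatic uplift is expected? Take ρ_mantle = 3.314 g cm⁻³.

0.407 km

Removing the load lets mantle flow back in; uplift u satisfies ρ_ice t = ρ_m u.
u = t ρ_ice/ρ_m = 1.475 km × 0.9141/3.314 = 0.407 km.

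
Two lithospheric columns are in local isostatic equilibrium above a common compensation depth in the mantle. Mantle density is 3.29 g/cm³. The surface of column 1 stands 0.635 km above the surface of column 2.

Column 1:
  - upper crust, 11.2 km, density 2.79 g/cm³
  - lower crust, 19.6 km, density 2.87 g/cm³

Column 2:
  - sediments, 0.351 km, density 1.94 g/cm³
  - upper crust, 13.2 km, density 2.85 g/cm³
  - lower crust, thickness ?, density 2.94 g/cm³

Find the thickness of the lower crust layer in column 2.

15.6 km

Take the compensation level at the base of the deeper column (depth z_c below the surface of column 1) and equate Σ ρ_i t_i down to z_c; mantle fills any gap and the z_c terms cancel.
Column 1: 11.2×2.79 + 19.6×2.87 + (z_c − 30.8)×3.29
Column 2: 0.635×0 + 0.351×1.94 + 13.2×2.85 + x×2.94 + (z_c − 0.635 − 13.551 − x)×3.29
The z_c×3.29 term appears on both sides and cancels. Collect the known terms of each column as K = Σ(ρt)_known − 3.29 × (depth of known layers): K_1 = 87.5 − 3.29×30.8 = −13.832; K_2 = 38.30094 − 3.29×(0.635 + 13.551) = −8.371.
Balance: K_1 = K_2 − x×(3.29 − 2.94), so x = (K_2 − K_1)/(3.29 − 2.94) = 5.461/0.35 = 15.6 km.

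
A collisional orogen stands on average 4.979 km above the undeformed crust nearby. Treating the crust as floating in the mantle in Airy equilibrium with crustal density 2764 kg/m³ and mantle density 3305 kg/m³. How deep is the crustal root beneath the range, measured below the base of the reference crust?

Balancing pressure at the compensation depth: the weight of the topography is balanced by the buoyancy of the root, ρ_c h = (ρ_m − ρ_c) r.
r = h · ρ_c / (ρ_m − ρ_c) = 4.979 km × 2764 / (3305 − 2764) = 25.4 km.

25.4 km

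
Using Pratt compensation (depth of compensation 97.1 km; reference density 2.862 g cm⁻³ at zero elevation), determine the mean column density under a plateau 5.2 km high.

Pratt balance: ρ_ref D = ρ (D + h).
ρ = ρ_ref D/(D + h) = 2.862 × 97.1 km/(97.1 km + 5.2 km) = 2.72 g cm⁻³.

2.72 g cm⁻³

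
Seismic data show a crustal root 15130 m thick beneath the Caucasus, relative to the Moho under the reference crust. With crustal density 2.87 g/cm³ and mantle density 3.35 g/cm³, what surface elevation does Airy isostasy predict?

By Archimedes' principle applied to the lithosphere: ρ_c h = (ρ_m − ρ_c) r.
h = r (ρ_m − ρ_c) / ρ_c = 15130 m × (3.35 − 2.87) / 2.87 = 2530 m.

2530 m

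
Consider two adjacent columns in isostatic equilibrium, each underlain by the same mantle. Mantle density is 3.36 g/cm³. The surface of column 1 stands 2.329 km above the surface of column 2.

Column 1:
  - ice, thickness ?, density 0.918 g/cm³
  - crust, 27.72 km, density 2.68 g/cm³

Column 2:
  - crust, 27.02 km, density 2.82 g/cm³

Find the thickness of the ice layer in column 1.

1.46 km

Take the compensation level at the base of the deeper column (depth z_c below the surface of column 1) and equate Σ ρ_i t_i down to z_c; mantle fills any gap and the z_c terms cancel.
Column 1: x×0.918 + 27.72×2.68 + (z_c − 27.72 − x)×3.36
Column 2: 2.329×0 + 27.02×2.82 + (z_c − 2.329 − 27.02)×3.36
The z_c×3.36 term appears on both sides and cancels. Collect the known terms of each column as K = Σ(ρt)_known − 3.36 × (depth of known layers): K_1 = 74.2896 − 3.36×27.72 = −18.8496; K_2 = 76.1964 − 3.36×(2.329 + 27.02) = −22.41624.
Balance: K_1 − x×(3.36 − 0.918) = K_2, so x = (K_1 − K_2)/(3.36 − 0.918) = 3.56664/2.442 = 1.46 km.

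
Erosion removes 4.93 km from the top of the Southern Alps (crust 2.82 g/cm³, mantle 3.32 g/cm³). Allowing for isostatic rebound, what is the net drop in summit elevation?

0.742 km

Rebound u = e ρ_c/ρ_m = 4.93 km × 2.82/3.32 = 4.188 km.
Net surface drop = e − u = 4.93 km − 4.188 km = e (ρ_m − ρ_c)/ρ_m = 0.742 km.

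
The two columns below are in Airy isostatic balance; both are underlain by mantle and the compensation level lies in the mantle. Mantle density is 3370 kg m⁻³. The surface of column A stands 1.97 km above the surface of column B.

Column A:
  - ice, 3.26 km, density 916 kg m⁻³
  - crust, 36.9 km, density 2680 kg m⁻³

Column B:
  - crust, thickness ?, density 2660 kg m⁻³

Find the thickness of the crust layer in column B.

37.8 km

Take the compensation level at the base of the deeper column (depth z_c below the surface of column A) and equate Σ ρ_i t_i down to z_c; mantle fills any gap and the z_c terms cancel.
Column A: 3.26×916 + 36.9×2680 + (z_c − 40.16)×3370
Column B: 1.97×0 + x×2660 + (z_c − 1.97 − 0 − x)×3370
The z_c×3370 term appears on both sides and cancels. Collect the known terms of each column as K = Σ(ρt)_known − 3370 × (depth of known layers): K_A = 101878.16 − 3370×40.16 = −33461.04; K_B = 0 − 3370×(1.97 + 0) = −6638.9.
Balance: K_A = K_B − x×(3370 − 2660), so x = (K_B − K_A)/(3370 − 2660) = 26822.1/710 = 37.8 km.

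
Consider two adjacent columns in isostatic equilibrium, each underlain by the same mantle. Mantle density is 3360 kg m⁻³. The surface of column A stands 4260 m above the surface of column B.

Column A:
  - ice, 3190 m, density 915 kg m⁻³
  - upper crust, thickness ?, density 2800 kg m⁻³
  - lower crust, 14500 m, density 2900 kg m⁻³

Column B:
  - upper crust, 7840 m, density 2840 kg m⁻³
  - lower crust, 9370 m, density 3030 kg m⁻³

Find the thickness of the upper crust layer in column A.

Take the compensation level at the base of the deeper column (depth z_c below the surface of column A) and equate Σ ρ_i t_i down to z_c; mantle fills any gap and the z_c terms cancel.
Column A: 3190×915 + x×2800 + 14500×2900 + (z_c − 17690 − x)×3360
Column B: 4260×0 + 7840×2840 + 9370×3030 + (z_c − 4260 − 17210)×3360
The z_c×3360 term appears on both sides and cancels. Collect the known terms of each column as K = Σ(ρt)_known − 3360 × (depth of known layers): K_A = 44968850 − 3360×17690 = −14469550; K_B = 50656700 − 3360×(4260 + 17210) = −21482500.
Balance: K_A − x×(3360 − 2800) = K_B, so x = (K_A − K_B)/(3360 − 2800) = 7012950/560 = 12500 m.

12500 m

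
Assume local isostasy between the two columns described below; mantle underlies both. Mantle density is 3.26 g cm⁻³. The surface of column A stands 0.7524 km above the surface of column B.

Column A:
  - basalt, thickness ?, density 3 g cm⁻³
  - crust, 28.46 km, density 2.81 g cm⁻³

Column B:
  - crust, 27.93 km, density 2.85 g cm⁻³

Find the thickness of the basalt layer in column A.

4.22 km

Take the compensation level at the base of the deeper column (depth z_c below the surface of column A) and equate Σ ρ_i t_i down to z_c; mantle fills any gap and the z_c terms cancel.
Column A: x×3 + 28.46×2.81 + (z_c − 28.46 − x)×3.26
Column B: 0.7524×0 + 27.93×2.85 + (z_c − 0.7524 − 27.93)×3.26
The z_c×3.26 term appears on both sides and cancels. Collect the known terms of each column as K = Σ(ρt)_known − 3.26 × (depth of known layers): K_A = 79.9726 − 3.26×28.46 = −12.807; K_B = 79.6005 − 3.26×(0.7524 + 27.93) = −13.904124.
Balance: K_A − x×(3.26 − 3) = K_B, so x = (K_A − K_B)/(3.26 − 3) = 1.09712/0.26 = 4.22 km.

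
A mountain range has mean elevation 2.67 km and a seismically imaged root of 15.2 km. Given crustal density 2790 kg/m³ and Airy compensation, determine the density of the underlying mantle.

Airy balance: ρ_c h = (ρ_m − ρ_c) r → ρ_m = ρ_c (1 + h/r).
ρ_m = 2790 × (1 + 2.67 km/15.2 km) = 3280 kg/m³.

3280 kg/m³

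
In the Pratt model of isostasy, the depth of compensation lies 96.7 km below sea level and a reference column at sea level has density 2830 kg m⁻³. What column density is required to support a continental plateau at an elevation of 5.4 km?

2680 kg m⁻³

Pratt balance: ρ_ref D = ρ (D + h).
ρ = ρ_ref D/(D + h) = 2830 × 96.7 km/(96.7 km + 5.4 km) = 2680 kg m⁻³.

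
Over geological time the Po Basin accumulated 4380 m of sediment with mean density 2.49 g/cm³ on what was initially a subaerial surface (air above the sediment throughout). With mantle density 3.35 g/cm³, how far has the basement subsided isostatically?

Subaerial load: s = t ρ_sed / ρ_m = 4380 m × 2.49/3.35 = 3260 m.

3260 m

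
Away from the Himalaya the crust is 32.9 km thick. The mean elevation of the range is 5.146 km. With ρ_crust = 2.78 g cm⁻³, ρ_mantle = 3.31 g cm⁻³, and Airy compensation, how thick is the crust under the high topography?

Root depth r = h ρ_c / (ρ_m − ρ_c) = 5.146 km × 2.78 / 0.53 = 26.99 km.
Total thickness = T + h + r = 32.9 km + 5.146 km + 26.99 km = 65 km.

65 km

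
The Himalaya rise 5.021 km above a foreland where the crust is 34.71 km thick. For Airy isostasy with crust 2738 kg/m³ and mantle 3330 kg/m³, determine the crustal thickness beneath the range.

63 km

Root depth r = h ρ_c / (ρ_m − ρ_c) = 5.021 km × 2738 / 592 = 23.22 km.
Total thickness = T + h + r = 34.71 km + 5.021 km + 23.22 km = 63 km.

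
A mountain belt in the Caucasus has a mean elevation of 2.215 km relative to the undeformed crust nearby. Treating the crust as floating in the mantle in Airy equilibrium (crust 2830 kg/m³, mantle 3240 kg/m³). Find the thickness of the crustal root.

Equating mass per unit area of the two columns: the weight of the topography is balanced by the buoyancy of the root, ρ_c h = (ρ_m − ρ_c) r.
r = h · ρ_c / (ρ_m − ρ_c) = 2.215 km × 2830 / (3240 − 2830) = 15.3 km.

15.3 km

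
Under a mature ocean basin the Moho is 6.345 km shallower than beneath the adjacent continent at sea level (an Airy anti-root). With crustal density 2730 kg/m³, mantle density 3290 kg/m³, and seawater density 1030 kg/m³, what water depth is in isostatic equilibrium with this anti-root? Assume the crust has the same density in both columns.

Replacing a thickness d of crust by seawater at the top must be balanced by replacing crust with mantle at the base: d (ρ_c − ρ_w) = a (ρ_m − ρ_c).
d = a (ρ_m − ρ_c)/(ρ_c − ρ_w) = 6.345 km × 560/1700 = 2.09 km.

2.09 km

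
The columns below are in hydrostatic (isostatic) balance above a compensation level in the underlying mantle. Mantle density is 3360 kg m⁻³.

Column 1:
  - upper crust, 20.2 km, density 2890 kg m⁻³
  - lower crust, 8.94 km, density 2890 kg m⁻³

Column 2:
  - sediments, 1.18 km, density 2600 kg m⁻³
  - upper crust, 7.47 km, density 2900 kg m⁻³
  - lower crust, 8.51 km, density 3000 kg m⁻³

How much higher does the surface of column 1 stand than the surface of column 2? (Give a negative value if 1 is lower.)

1.87 km

For any compensation level in the mantle, the mantle terms cancel and isostasy reduces to e = (Σt_1 − Σt_2) − (Σ(ρt)_1 − Σ(ρt)_2) / ρ_m.
Σt_1 = 29.14 km; Σt_2 = 17.16 km; Σ(ρt)_1 = 84214.6; Σ(ρt)_2 = 50261 (in km·kg m⁻³).
e = (29.14 − 17.16) − (84214.6 − 50261) / 3360 = 1.87 km.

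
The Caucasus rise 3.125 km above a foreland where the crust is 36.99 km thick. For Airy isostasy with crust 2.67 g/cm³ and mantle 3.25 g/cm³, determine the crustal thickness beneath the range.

Root depth r = h ρ_c / (ρ_m − ρ_c) = 3.125 km × 2.67 / 0.58 = 14.39 km.
Total thickness = T + h + r = 36.99 km + 3.125 km + 14.39 km = 54.5 km.

54.5 km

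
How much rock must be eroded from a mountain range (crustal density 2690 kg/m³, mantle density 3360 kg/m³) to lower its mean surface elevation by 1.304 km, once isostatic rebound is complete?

6.54 km

Net drop Δ = e − u = e − e ρ_c/ρ_m = e (ρ_m − ρ_c)/ρ_m.
e = Δ ρ_m/(ρ_m − ρ_c) = 1.304 km × 3360/670 = 6.54 km.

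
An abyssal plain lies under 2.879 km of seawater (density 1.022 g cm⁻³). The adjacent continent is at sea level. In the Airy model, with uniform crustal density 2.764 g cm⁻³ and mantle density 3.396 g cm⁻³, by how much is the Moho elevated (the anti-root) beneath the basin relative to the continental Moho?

7.94 km

Isostatic balance requires: replacing crust with seawater at the top is compensated by replacing crust with mantle at the base: d (ρ_c − ρ_w) = a (ρ_m − ρ_c).
a = d (ρ_c − ρ_w)/(ρ_m − ρ_c) = 2.879 km × 1.742/0.632 = 7.94 km.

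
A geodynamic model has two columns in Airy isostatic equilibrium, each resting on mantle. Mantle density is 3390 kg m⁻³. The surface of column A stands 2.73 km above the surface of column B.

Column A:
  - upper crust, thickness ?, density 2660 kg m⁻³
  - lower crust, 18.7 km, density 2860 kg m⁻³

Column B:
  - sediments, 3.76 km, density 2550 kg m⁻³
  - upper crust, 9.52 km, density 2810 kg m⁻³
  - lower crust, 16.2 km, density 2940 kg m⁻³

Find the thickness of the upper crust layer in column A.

21 km

Take the compensation level at the base of the deeper column (depth z_c below the surface of column A) and equate Σ ρ_i t_i down to z_c; mantle fills any gap and the z_c terms cancel.
Column A: x×2660 + 18.7×2860 + (z_c − 18.7 − x)×3390
Column B: 2.73×0 + 3.76×2550 + 9.52×2810 + 16.2×2940 + (z_c − 2.73 − 29.48)×3390
The z_c×3390 term appears on both sides and cancels. Collect the known terms of each column as K = Σ(ρt)_known − 3390 × (depth of known layers): K_A = 53482 − 3390×18.7 = −9911; K_B = 83967.2 − 3390×(2.73 + 29.48) = −25224.7.
Balance: K_A − x×(3390 − 2660) = K_B, so x = (K_A − K_B)/(3390 − 2660) = 15313.7/730 = 21 km.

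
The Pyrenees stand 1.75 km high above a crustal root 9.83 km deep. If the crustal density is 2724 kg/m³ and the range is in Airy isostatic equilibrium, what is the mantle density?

3210 kg/m³

Airy balance: ρ_c h = (ρ_m − ρ_c) r → ρ_m = ρ_c (1 + h/r).
ρ_m = 2724 × (1 + 1.75 km/9.83 km) = 3210 kg/m³.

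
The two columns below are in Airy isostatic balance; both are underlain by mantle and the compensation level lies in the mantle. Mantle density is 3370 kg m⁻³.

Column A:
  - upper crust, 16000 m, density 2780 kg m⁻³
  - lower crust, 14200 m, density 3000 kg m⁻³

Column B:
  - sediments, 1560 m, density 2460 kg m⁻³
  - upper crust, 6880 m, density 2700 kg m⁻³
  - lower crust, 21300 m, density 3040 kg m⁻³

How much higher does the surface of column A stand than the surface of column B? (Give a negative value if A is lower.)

For any compensation level in the mantle, the mantle terms cancel and isostasy reduces to e = (Σt_A − Σt_B) − (Σ(ρt)_A − Σ(ρt)_B) / ρ_m.
Σt_A = 30200 m; Σt_B = 29740 m; Σ(ρt)_A = 87080000; Σ(ρt)_B = 87165600 (in m·kg m⁻³).
e = (30200 − 29740) − (87080000 − 87165600) / 3370 = 485 m.

485 m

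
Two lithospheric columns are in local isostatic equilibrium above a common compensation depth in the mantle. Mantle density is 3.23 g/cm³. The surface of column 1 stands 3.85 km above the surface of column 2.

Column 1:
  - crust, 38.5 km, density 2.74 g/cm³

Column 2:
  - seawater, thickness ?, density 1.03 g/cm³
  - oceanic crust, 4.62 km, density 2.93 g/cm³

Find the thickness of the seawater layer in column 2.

2.29 km

Take the compensation level at the base of the deeper column (depth z_c below the surface of column 1) and equate Σ ρ_i t_i down to z_c; mantle fills any gap and the z_c terms cancel.
Column 1: 38.5×2.74 + (z_c − 38.5)×3.23
Column 2: 3.85×0 + x×1.03 + 4.62×2.93 + (z_c − 3.85 − 4.62 − x)×3.23
The z_c×3.23 term appears on both sides and cancels. Collect the known terms of each column as K = Σ(ρt)_known − 3.23 × (depth of known layers): K_1 = 105.49 − 3.23×38.5 = −18.865; K_2 = 13.5366 − 3.23×(3.85 + 4.62) = −13.8215.
Balance: K_1 = K_2 − x×(3.23 − 1.03), so x = (K_2 − K_1)/(3.23 − 1.03) = 5.0435/2.2 = 2.29 km.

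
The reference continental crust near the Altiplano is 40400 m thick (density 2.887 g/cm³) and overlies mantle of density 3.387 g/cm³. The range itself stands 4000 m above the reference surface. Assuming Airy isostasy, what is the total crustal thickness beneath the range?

67500 m

Root depth r = h ρ_c / (ρ_m − ρ_c) = 4000 m × 2.887 / 0.5 = 23100 m.
Total thickness = T + h + r = 40400 m + 4000 m + 23100 m = 67500 m.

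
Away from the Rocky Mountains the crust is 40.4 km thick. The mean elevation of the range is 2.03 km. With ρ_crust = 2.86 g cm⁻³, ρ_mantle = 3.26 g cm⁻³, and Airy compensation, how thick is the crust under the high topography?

Root depth r = h ρ_c / (ρ_m − ρ_c) = 2.03 km × 2.86 / 0.4 = 14.51 km.
Total thickness = T + h + r = 40.4 km + 2.03 km + 14.51 km = 56.9 km.

56.9 km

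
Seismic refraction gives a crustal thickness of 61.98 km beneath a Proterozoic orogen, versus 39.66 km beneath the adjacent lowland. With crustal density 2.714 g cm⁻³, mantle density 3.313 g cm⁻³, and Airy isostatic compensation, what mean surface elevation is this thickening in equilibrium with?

Excess crust Δ = 61.98 km − 39.66 km = 22.32 km, split between elevation h and root r with h + r = Δ.
Airy balance ρ_c h = (ρ_m − ρ_c) r gives r = h ρ_c/(ρ_m − ρ_c), so h (1 + ρ_c/(ρ_m − ρ_c)) = Δ, i.e. h = Δ (ρ_m − ρ_c)/ρ_m.
h = 22.32 km × 0.599/3.313 = 4.04 km.

4.04 km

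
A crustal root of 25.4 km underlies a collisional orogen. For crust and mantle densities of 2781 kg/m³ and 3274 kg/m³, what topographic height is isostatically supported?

For local isostatic compensation: ρ_c h = (ρ_m − ρ_c) r.
h = r (ρ_m − ρ_c) / ρ_c = 25.4 km × (3274 − 2781) / 2781 = 4.5 km.

4.5 km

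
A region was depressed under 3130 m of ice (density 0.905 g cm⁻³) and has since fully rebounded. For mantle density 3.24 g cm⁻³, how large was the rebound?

874 m

Removing the load lets mantle flow back in; uplift u satisfies ρ_ice t = ρ_m u.
u = t ρ_ice/ρ_m = 3130 m × 0.905/3.24 = 874 m.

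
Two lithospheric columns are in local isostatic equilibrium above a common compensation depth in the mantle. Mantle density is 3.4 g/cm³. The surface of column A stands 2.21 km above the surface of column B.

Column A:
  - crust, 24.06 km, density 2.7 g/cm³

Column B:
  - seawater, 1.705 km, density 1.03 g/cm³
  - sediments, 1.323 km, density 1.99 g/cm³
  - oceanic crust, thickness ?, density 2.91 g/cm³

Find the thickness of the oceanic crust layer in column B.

6.98 km

Take the compensation level at the base of the deeper column (depth z_c below the surface of column A) and equate Σ ρ_i t_i down to z_c; mantle fills any gap and the z_c terms cancel.
Column A: 24.06×2.7 + (z_c − 24.06)×3.4
Column B: 2.21×0 + 1.705×1.03 + 1.323×1.99 + x×2.91 + (z_c − 2.21 − 3.028 − x)×3.4
The z_c×3.4 term appears on both sides and cancels. Collect the known terms of each column as K = Σ(ρt)_known − 3.4 × (depth of known layers): K_A = 64.962 − 3.4×24.06 = −16.842; K_B = 4.38892 − 3.4×(2.21 + 3.028) = −13.42028.
Balance: K_A = K_B − x×(3.4 − 2.91), so x = (K_B − K_A)/(3.4 − 2.91) = 3.42172/0.49 = 6.98 km.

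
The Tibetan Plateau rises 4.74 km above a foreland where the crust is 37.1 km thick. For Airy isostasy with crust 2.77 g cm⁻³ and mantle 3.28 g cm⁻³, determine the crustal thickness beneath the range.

67.6 km

Root depth r = h ρ_c / (ρ_m − ρ_c) = 4.74 km × 2.77 / 0.51 = 25.74 km.
Total thickness = T + h + r = 37.1 km + 4.74 km + 25.74 km = 67.6 km.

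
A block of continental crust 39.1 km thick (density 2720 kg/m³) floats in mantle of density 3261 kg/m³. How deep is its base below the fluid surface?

32.6 km

Draft d = t ρ_obj/ρ_fluid = 39.1 km × 2720/3261 = 32.6 km.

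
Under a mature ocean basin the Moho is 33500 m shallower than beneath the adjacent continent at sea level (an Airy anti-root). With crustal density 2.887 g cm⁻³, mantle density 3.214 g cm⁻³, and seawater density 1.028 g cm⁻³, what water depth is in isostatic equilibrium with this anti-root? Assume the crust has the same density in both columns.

Replacing a thickness d of crust by seawater at the top must be balanced by replacing crust with mantle at the base: d (ρ_c − ρ_w) = a (ρ_m − ρ_c).
d = a (ρ_m − ρ_c)/(ρ_c − ρ_w) = 33500 m × 0.327/1.859 = 5890 m.

5890 m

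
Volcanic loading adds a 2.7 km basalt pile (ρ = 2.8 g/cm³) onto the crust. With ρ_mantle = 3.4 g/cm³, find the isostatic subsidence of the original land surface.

Subaerial loading: s = t ρ_load / ρ_m.
s = 2.7 km × 2.8/3.4 = 2.22 km.

2.22 km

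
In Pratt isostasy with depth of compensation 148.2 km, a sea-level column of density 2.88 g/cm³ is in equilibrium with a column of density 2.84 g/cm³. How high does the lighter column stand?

2.09 km

ρ_ref D = ρ (D + h) → h = D (ρ_ref − ρ)/ρ.
h = 148.2 km × (2.88 − 2.84)/2.84 = 2.09 km.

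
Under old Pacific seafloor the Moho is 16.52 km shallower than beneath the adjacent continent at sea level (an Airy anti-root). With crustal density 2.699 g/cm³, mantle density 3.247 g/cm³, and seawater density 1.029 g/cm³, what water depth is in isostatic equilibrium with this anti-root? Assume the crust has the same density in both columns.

5.42 km

Replacing a thickness d of crust by seawater at the top must be balanced by replacing crust with mantle at the base: d (ρ_c − ρ_w) = a (ρ_m − ρ_c).
d = a (ρ_m − ρ_c)/(ρ_c − ρ_w) = 16.52 km × 0.548/1.67 = 5.42 km.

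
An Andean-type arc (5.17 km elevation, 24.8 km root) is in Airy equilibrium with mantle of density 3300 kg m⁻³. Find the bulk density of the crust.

ρ_c h = (ρ_m − ρ_c) r → ρ_c (h + r) = ρ_m r → ρ_c = ρ_m r / (h + r).
ρ_c = 3300 × 24.8 km / (5.17 km + 24.8 km) = 2730 kg m⁻³.

2730 kg m⁻³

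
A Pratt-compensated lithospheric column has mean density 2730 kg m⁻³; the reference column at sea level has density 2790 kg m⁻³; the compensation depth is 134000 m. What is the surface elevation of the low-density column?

2950 m

ρ_ref D = ρ (D + h) → h = D (ρ_ref − ρ)/ρ.
h = 134000 m × (2790 − 2730)/2730 = 2950 m.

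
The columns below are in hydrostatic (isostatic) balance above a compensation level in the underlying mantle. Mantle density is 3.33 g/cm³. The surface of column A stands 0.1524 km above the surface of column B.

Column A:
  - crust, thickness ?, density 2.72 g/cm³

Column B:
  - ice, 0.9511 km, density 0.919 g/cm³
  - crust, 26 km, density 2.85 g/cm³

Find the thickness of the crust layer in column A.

Take the compensation level at the base of the deeper column (depth z_c below the surface of column A) and equate Σ ρ_i t_i down to z_c; mantle fills any gap and the z_c terms cancel.
Column A: x×2.72 + (z_c − 0 − x)×3.33
Column B: 0.1524×0 + 0.9511×0.919 + 26×2.85 + (z_c − 0.1524 − 26.9511)×3.33
The z_c×3.33 term appears on both sides and cancels. Collect the known terms of each column as K = Σ(ρt)_known − 3.33 × (depth of known layers): K_A = 0 − 3.33×0 = 0; K_B = 74.9740609 − 3.33×(0.1524 + 26.9511) = −15.2805941.
Balance: K_A − x×(3.33 − 2.72) = K_B, so x = (K_A − K_B)/(3.33 − 2.72) = 15.2806/0.61 = 25.1 km.

25.1 km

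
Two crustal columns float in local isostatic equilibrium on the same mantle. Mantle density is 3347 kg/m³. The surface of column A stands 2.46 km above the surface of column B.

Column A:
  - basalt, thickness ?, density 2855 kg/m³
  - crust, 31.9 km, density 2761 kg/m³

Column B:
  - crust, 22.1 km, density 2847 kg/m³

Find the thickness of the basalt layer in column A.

Take the compensation level at the base of the deeper column (depth z_c below the surface of column A) and equate Σ ρ_i t_i down to z_c; mantle fills any gap and the z_c terms cancel.
Column A: x×2855 + 31.9×2761 + (z_c − 31.9 − x)×3347
Column B: 2.46×0 + 22.1×2847 + (z_c − 2.46 − 22.1)×3347
The z_c×3347 term appears on both sides and cancels. Collect the known terms of each column as K = Σ(ρt)_known − 3347 × (depth of known layers): K_A = 88075.9 − 3347×31.9 = −18693.4; K_B = 62918.7 − 3347×(2.46 + 22.1) = −19283.62.
Balance: K_A − x×(3347 − 2855) = K_B, so x = (K_A − K_B)/(3347 − 2855) = 590.22/492 = 1.2 km.

1.2 km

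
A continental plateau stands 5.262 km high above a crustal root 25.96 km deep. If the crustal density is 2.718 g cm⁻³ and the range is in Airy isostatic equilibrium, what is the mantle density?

3.27 g cm⁻³

Airy balance: ρ_c h = (ρ_m − ρ_c) r → ρ_m = ρ_c (1 + h/r).
ρ_m = 2.718 × (1 + 5.262 km/25.96 km) = 3.27 g cm⁻³.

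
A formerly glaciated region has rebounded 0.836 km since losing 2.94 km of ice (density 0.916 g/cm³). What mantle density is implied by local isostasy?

3.22 g/cm³

ρ_m = ρ_ice t / u = 0.916 × 2.94 km/0.836 km = 3.22 g/cm³.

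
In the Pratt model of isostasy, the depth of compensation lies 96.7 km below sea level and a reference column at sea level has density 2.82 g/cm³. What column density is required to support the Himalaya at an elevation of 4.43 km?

2.7 g/cm³

Pratt balance: ρ_ref D = ρ (D + h).
ρ = ρ_ref D/(D + h) = 2.82 × 96.7 km/(96.7 km + 4.43 km) = 2.7 g/cm³.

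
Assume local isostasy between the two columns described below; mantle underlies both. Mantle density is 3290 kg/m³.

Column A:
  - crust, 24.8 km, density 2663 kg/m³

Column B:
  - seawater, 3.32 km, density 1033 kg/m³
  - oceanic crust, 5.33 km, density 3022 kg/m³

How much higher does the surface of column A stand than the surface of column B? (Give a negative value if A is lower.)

2.01 km

For any compensation level in the mantle, the mantle terms cancel and isostasy reduces to e = (Σt_A − Σt_B) − (Σ(ρt)_A − Σ(ρt)_B) / ρ_m.
Σt_A = 24.8 km; Σt_B = 8.65 km; Σ(ρt)_A = 66042.4; Σ(ρt)_B = 19536.82 (in km·kg/m³).
e = (24.8 − 8.65) − (66042.4 − 19536.82) / 3290 = 2.01 km.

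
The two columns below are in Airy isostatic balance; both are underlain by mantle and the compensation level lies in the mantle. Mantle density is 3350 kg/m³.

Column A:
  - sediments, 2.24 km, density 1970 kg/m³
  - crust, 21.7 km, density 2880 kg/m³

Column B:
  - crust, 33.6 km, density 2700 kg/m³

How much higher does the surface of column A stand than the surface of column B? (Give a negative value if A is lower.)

−2.55 km

For any compensation level in the mantle, the mantle terms cancel and isostasy reduces to e = (Σt_A − Σt_B) − (Σ(ρt)_A − Σ(ρt)_B) / ρ_m.
Σt_A = 23.94 km; Σt_B = 33.6 km; Σ(ρt)_A = 66908.8; Σ(ρt)_B = 90720 (in km·kg/m³).
e = (23.94 − 33.6) − (66908.8 − 90720) / 3350 = −2.55 km.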